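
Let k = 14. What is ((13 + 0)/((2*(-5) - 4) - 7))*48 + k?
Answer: -110/7 ≈ -15.714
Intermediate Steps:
((13 + 0)/((2*(-5) - 4) - 7))*48 + k = ((13 + 0)/((2*(-5) - 4) - 7))*48 + 14 = (13/((-10 - 4) - 7))*48 + 14 = (13/(-14 - 7))*48 + 14 = (13/(-21))*48 + 14 = (13*(-1/21))*48 + 14 = -13/21*48 + 14 = -208/7 + 14 = -110/7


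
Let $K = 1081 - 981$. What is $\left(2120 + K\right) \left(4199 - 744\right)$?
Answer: $7670100$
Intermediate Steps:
$K = 100$ ($K = 1081 - 981 = 100$)
$\left(2120 + K\right) \left(4199 - 744\right) = \left(2120 + 100\right) \left(4199 - 744\right) = 2220 \cdot 3455 = 7670100$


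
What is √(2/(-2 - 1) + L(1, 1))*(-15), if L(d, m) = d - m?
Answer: -5*I*√6 ≈ -12.247*I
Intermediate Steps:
√(2/(-2 - 1) + L(1, 1))*(-15) = √(2/(-2 - 1) + (1 - 1*1))*(-15) = √(2/(-3) + (1 - 1))*(-15) = √(-⅓*2 + 0)*(-15) = √(-⅔ + 0)*(-15) = √(-⅔)*(-15) = (I*√6/3)*(-15) = -5*I*√6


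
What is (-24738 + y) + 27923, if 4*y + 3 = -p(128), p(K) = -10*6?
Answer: 12797/4 ≈ 3199.3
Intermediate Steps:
p(K) = -60
y = 57/4 (y = -¾ + (-1*(-60))/4 = -¾ + (¼)*60 = -¾ + 15 = 57/4 ≈ 14.250)
(-24738 + y) + 27923 = (-24738 + 57/4) + 27923 = -98895/4 + 27923 = 12797/4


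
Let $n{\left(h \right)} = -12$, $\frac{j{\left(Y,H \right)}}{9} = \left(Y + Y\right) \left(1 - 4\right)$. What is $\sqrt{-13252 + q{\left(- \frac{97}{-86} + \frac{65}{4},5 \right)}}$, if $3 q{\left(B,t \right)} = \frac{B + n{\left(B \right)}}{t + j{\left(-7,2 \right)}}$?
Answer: $\frac{i \sqrt{129395220108717}}{98814} \approx 115.12 i$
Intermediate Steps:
$j{\left(Y,H \right)} = - 54 Y$ ($j{\left(Y,H \right)} = 9 \left(Y + Y\right) \left(1 - 4\right) = 9 \cdot 2 Y \left(-3\right) = 9 \left(- 6 Y\right) = - 54 Y$)
$q{\left(B,t \right)} = \frac{-12 + B}{3 \left(378 + t\right)}$ ($q{\left(B,t \right)} = \frac{\left(B - 12\right) \frac{1}{t - -378}}{3} = \frac{\left(-12 + B\right) \frac{1}{t + 378}}{3} = \frac{\left(-12 + B\right) \frac{1}{378 + t}}{3} = \frac{\frac{1}{378 + t} \left(-12 + B\right)}{3} = \frac{-12 + B}{3 \left(378 + t\right)}$)
$\sqrt{-13252 + q{\left(- \frac{97}{-86} + \frac{65}{4},5 \right)}} = \sqrt{-13252 + \frac{-12 + \left(- \frac{97}{-86} + \frac{65}{4}\right)}{3 \left(378 + 5\right)}} = \sqrt{-13252 + \frac{-12 + \left(\left(-97\right) \left(- \frac{1}{86}\right) + 65 \cdot \frac{1}{4}\right)}{3 \cdot 383}} = \sqrt{-13252 + \frac{1}{3} \cdot \frac{1}{383} \left(-12 + \left(\frac{97}{86} + \frac{65}{4}\right)\right)} = \sqrt{-13252 + \frac{1}{3} \cdot \frac{1}{383} \left(-12 + \frac{2989}{172}\right)} = \sqrt{-13252 + \frac{1}{3} \cdot \frac{1}{383} \cdot \frac{925}{172}} = \sqrt{-13252 + \frac{925}{197628}} = \sqrt{- \frac{2618965331}{197628}} = \frac{i \sqrt{129395220108717}}{98814}$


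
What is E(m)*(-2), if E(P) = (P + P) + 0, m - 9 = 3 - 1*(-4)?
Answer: -64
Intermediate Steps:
m = 16 (m = 9 + (3 - 1*(-4)) = 9 + (3 + 4) = 9 + 7 = 16)
E(P) = 2*P (E(P) = 2*P + 0 = 2*P)
E(m)*(-2) = (2*16)*(-2) = 32*(-2) = -64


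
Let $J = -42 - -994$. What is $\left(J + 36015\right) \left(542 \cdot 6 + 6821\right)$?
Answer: $372368591$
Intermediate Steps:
$J = 952$ ($J = -42 + 994 = 952$)
$\left(J + 36015\right) \left(542 \cdot 6 + 6821\right) = \left(952 + 36015\right) \left(542 \cdot 6 + 6821\right) = 36967 \left(3252 + 6821\right) = 36967 \cdot 10073 = 372368591$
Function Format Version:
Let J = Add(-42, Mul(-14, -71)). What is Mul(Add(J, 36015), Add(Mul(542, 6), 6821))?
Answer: 372368591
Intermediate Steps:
J = 952 (J = Add(-42, 994) = 952)
Mul(Add(J, 36015), Add(Mul(542, 6), 6821)) = Mul(Add(952, 36015), Add(Mul(542, 6), 6821)) = Mul(36967, Add(3252, 6821)) = Mul(36967, 10073) = 372368591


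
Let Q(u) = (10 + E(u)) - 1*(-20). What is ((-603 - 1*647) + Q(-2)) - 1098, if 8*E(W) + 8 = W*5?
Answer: -9281/4 ≈ -2320.3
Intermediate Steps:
E(W) = -1 + 5*W/8 (E(W) = -1 + (W*5)/8 = -1 + (5*W)/8 = -1 + 5*W/8)
Q(u) = 29 + 5*u/8 (Q(u) = (10 + (-1 + 5*u/8)) - 1*(-20) = (9 + 5*u/8) + 20 = 29 + 5*u/8)
((-603 - 1*647) + Q(-2)) - 1098 = ((-603 - 1*647) + (29 + (5/8)*(-2))) - 1098 = ((-603 - 647) + (29 - 5/4)) - 1098 = (-1250 + 111/4) - 1098 = -4889/4 - 1098 = -9281/4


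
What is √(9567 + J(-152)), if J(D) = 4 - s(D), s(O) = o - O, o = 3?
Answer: 2*√2354 ≈ 97.036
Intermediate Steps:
s(O) = 3 - O
J(D) = 1 + D (J(D) = 4 - (3 - D) = 4 + (-3 + D) = 1 + D)
√(9567 + J(-152)) = √(9567 + (1 - 152)) = √(9567 - 151) = √9416 = 2*√2354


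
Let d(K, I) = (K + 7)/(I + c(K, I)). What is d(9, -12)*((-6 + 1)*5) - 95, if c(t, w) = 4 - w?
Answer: -195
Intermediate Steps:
d(K, I) = 7/4 + K/4 (d(K, I) = (K + 7)/(I + (4 - I)) = (7 + K)/4 = (7 + K)*(¼) = 7/4 + K/4)
d(9, -12)*((-6 + 1)*5) - 95 = (7/4 + (¼)*9)*((-6 + 1)*5) - 95 = (7/4 + 9/4)*(-5*5) - 95 = 4*(-25) - 95 = -100 - 95 = -195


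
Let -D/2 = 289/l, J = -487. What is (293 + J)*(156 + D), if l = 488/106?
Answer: -360355/61 ≈ -5907.5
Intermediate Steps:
l = 244/53 (l = 488*(1/106) = 244/53 ≈ 4.6038)
D = -15317/122 (D = -578/244/53 = -578*53/244 = -2*15317/244 = -15317/122 ≈ -125.55)
(293 + J)*(156 + D) = (293 - 487)*(156 - 15317/122) = -194*3715/122 = -360355/61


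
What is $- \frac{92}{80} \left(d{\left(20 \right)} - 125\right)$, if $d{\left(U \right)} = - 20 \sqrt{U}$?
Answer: $\frac{575}{4} + 46 \sqrt{5} \approx 246.61$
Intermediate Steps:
$- \frac{92}{80} \left(d{\left(20 \right)} - 125\right) = - \frac{92}{80} \left(- 20 \sqrt{20} - 125\right) = \left(-92\right) \frac{1}{80} \left(- 20 \cdot 2 \sqrt{5} - 125\right) = - \frac{23 \left(- 40 \sqrt{5} - 125\right)}{20} = - \frac{23 \left(-125 - 40 \sqrt{5}\right)}{20} = \frac{575}{4} + 46 \sqrt{5}$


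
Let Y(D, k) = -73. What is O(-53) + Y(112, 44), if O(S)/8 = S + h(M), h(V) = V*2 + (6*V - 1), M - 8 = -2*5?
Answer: -633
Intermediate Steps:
M = -2 (M = 8 - 2*5 = 8 - 10 = -2)
h(V) = -1 + 8*V (h(V) = 2*V + (-1 + 6*V) = -1 + 8*V)
O(S) = -136 + 8*S (O(S) = 8*(S + (-1 + 8*(-2))) = 8*(S + (-1 - 16)) = 8*(S - 17) = 8*(-17 + S) = -136 + 8*S)
O(-53) + Y(112, 44) = (-136 + 8*(-53)) - 73 = (-136 - 424) - 73 = -560 - 73 = -633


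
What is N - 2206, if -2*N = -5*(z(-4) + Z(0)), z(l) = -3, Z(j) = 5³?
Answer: -1901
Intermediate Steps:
Z(j) = 125
N = 305 (N = -(-5)*(-3 + 125)/2 = -(-5)*122/2 = -½*(-610) = 305)
N - 2206 = 305 - 2206 = -1901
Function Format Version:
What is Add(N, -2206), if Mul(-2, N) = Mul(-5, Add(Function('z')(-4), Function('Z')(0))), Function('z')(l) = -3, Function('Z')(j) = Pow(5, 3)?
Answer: -1901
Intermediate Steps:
Function('Z')(j) = 125
N = 305 (N = Mul(Rational(-1, 2), Mul(-5, Add(-3, 125))) = Mul(Rational(-1, 2), Mul(-5, 122)) = Mul(Rational(-1, 2), -610) = 305)
Add(N, -2206) = Add(305, -2206) = -1901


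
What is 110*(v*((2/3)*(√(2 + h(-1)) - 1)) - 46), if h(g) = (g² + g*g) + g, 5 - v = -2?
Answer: -16720/3 + 1540*√3/3 ≈ -4684.2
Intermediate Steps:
v = 7 (v = 5 - 1*(-2) = 5 + 2 = 7)
h(g) = g + 2*g² (h(g) = (g² + g²) + g = 2*g² + g = g + 2*g²)
110*(v*((2/3)*(√(2 + h(-1)) - 1)) - 46) = 110*(7*((2/3)*(√(2 - (1 + 2*(-1))) - 1)) - 46) = 110*(7*((2*(⅓))*(√(2 - (1 - 2)) - 1)) - 46) = 110*(7*(2*(√(2 - 1*(-1)) - 1)/3) - 46) = 110*(7*(2*(√(2 + 1) - 1)/3) - 46) = 110*(7*(2*(√3 - 1)/3) - 46) = 110*(7*(2*(-1 + √3)/3) - 46) = 110*(7*(-⅔ + 2*√3/3) - 46) = 110*((-14/3 + 14*√3/3) - 46) = 110*(-152/3 + 14*√3/3) = -16720/3 + 1540*√3/3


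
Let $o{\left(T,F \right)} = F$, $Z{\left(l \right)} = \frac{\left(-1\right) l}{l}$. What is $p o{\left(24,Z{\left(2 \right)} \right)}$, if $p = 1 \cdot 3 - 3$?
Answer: $0$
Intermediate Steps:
$p = 0$ ($p = 3 - 3 = 0$)
$Z{\left(l \right)} = -1$
$p o{\left(24,Z{\left(2 \right)} \right)} = 0 \left(-1\right) = 0$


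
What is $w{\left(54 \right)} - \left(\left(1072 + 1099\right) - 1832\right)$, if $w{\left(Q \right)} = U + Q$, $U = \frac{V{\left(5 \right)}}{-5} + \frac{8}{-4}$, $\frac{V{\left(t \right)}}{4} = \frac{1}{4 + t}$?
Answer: $- \frac{12919}{45} \approx -287.09$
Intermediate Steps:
$V{\left(t \right)} = \frac{4}{4 + t}$
$U = - \frac{94}{45}$ ($U = \frac{4 \frac{1}{4 + 5}}{-5} + \frac{8}{-4} = \frac{4}{9} \left(- \frac{1}{5}\right) + 8 \left(- \frac{1}{4}\right) = 4 \cdot \frac{1}{9} \left(- \frac{1}{5}\right) - 2 = \frac{4}{9} \left(- \frac{1}{5}\right) - 2 = - \frac{4}{45} - 2 = - \frac{94}{45} \approx -2.0889$)
$w{\left(Q \right)} = - \frac{94}{45} + Q$
$w{\left(54 \right)} - \left(\left(1072 + 1099\right) - 1832\right) = \left(- \frac{94}{45} + 54\right) - \left(\left(1072 + 1099\right) - 1832\right) = \frac{2336}{45} - \left(2171 - 1832\right) = \frac{2336}{45} - 339 = - \frac{12919}{45}$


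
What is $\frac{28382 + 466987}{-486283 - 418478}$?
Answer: $- \frac{55041}{100529} \approx -0.54751$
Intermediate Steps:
$\frac{28382 + 466987}{-486283 - 418478} = \frac{495369}{-904761} = 495369 \left(- \frac{1}{904761}\right) = - \frac{55041}{100529}$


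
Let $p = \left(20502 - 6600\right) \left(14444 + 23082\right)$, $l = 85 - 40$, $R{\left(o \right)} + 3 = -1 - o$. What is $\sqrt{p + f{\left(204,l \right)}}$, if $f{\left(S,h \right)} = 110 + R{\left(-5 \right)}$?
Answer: $\sqrt{521686563} \approx 22840.0$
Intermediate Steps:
$R{\left(o \right)} = -4 - o$ ($R{\left(o \right)} = -3 - \left(1 + o\right) = -4 - o$)
$l = 45$
$f{\left(S,h \right)} = 111$ ($f{\left(S,h \right)} = 110 - -1 = 110 + \left(-4 + 5\right) = 110 + 1 = 111$)
$p = 521686452$ ($p = 13902 \cdot 37526 = 521686452$)
$\sqrt{p + f{\left(204,l \right)}} = \sqrt{521686452 + 111} = \sqrt{521686563}$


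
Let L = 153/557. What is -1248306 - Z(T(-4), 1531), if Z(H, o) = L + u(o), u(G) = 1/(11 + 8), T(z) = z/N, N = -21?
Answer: -13210825862/10583 ≈ -1.2483e+6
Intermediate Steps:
T(z) = -z/21 (T(z) = z/(-21) = z*(-1/21) = -z/21)
L = 153/557 (L = 153*(1/557) = 153/557 ≈ 0.27469)
u(G) = 1/19
Z(H, o) = 3464/10583 (Z(H, o) = 153/557 + 1/19 = 3464/10583)
-1248306 - Z(T(-4), 1531) = -1248306 - 1*3464/10583 = -1248306 - 3464/10583 = -13210825862/10583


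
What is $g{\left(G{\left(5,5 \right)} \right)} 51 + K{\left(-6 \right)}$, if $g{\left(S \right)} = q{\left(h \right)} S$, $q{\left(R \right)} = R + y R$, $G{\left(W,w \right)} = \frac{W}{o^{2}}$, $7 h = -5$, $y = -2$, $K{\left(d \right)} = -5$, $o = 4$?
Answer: $\frac{715}{112} \approx 6.3839$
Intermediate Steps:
$h = - \frac{5}{7}$ ($h = \frac{1}{7} \left(-5\right) = - \frac{5}{7} \approx -0.71429$)
$G{\left(W,w \right)} = \frac{W}{16}$ ($G{\left(W,w \right)} = \frac{W}{4^{2}} = \frac{W}{16}$)
$q{\left(R \right)} = - R$ ($q{\left(R \right)} = R - 2 R = - R$)
$g{\left(S \right)} = \frac{5 S}{7}$ ($g{\left(S \right)} = \left(-1\right) \left(- \frac{5}{7}\right) S = \frac{5 S}{7}$)
$g{\left(G{\left(5,5 \right)} \right)} 51 + K{\left(-6 \right)} = \frac{5 \cdot \frac{1}{16} \cdot 5}{7} \cdot 51 - 5 = \frac{5}{7} \cdot \frac{5}{16} \cdot 51 - 5 = \frac{25}{112} \cdot 51 - 5 = \frac{1275}{112} - 5 = \frac{715}{112}$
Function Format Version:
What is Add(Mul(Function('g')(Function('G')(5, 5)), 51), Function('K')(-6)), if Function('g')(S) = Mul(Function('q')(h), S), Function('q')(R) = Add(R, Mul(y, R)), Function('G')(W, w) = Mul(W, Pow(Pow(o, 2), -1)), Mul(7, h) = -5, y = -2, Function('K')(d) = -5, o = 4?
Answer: Rational(715, 112) ≈ 6.3839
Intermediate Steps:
h = Rational(-5, 7) (h = Mul(Rational(1, 7), -5) = Rational(-5, 7) ≈ -0.71429)
Function('G')(W, w) = Mul(Rational(1, 16), W) (Function('G')(W, w) = Mul(W, Pow(Pow(4, 2), -1)) = Mul(W, Pow(16, -1)) = Mul(W, Rational(1, 16)) = Mul(Rational(1, 16), W))
Function('q')(R) = Mul(-1, R) (Function('q')(R) = Add(R, Mul(-2, R)) = Mul(-1, R))
Function('g')(S) = Mul(Rational(5, 7), S) (Function('g')(S) = Mul(Mul(-1, Rational(-5, 7)), S) = Mul(Rational(5, 7), S))
Add(Mul(Function('g')(Function('G')(5, 5)), 51), Function('K')(-6)) = Add(Mul(Mul(Rational(5, 7), Mul(Rational(1, 16), 5)), 51), -5) = Add(Mul(Mul(Rational(5, 7), Rational(5, 16)), 51), -5) = Add(Mul(Rational(25, 112), 51), -5) = Add(Rational(1275, 112), -5) = Rational(715, 112)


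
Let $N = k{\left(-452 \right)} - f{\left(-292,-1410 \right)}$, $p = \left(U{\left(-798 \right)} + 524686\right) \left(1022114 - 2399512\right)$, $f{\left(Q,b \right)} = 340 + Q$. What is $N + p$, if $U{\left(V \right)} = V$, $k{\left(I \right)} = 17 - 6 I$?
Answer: $-721602280743$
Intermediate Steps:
$p = -721602283424$ ($p = \left(-798 + 524686\right) \left(1022114 - 2399512\right) = 523888 \left(-1377398\right) = -721602283424$)
$N = 2681$ ($N = \left(17 - -2712\right) - \left(340 - 292\right) = \left(17 + 2712\right) - 48 = 2729 - 48 = 2681$)
$N + p = 2681 - 721602283424 = -721602280743$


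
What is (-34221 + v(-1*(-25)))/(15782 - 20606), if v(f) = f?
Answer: 8549/1206 ≈ 7.0887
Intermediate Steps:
(-34221 + v(-1*(-25)))/(15782 - 20606) = (-34221 - 1*(-25))/(15782 - 20606) = (-34221 + 25)/(-4824) = -34196*(-1/4824) = 8549/1206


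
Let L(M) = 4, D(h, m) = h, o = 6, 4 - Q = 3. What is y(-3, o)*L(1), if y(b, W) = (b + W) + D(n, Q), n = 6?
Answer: 36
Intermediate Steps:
Q = 1 (Q = 4 - 1*3 = 4 - 3 = 1)
y(b, W) = 6 + W + b (y(b, W) = (b + W) + 6 = (W + b) + 6 = 6 + W + b)
y(-3, o)*L(1) = (6 + 6 - 3)*4 = 9*4 = 36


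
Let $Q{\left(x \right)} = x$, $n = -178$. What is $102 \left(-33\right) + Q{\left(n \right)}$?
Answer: $-3544$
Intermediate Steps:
$102 \left(-33\right) + Q{\left(n \right)} = 102 \left(-33\right) - 178 = -3366 - 178 = -3544$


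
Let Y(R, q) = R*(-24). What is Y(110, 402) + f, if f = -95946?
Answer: -98586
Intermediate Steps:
Y(R, q) = -24*R
Y(110, 402) + f = -24*110 - 95946 = -2640 - 95946 = -98586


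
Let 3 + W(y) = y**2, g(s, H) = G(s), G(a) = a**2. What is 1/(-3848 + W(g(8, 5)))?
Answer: 1/245 ≈ 0.0040816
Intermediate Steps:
g(s, H) = s**2
W(y) = -3 + y**2
1/(-3848 + W(g(8, 5))) = 1/(-3848 + (-3 + (8**2)**2)) = 1/(-3848 + (-3 + 64**2)) = 1/(-3848 + (-3 + 4096)) = 1/(-3848 + 4093) = 1/245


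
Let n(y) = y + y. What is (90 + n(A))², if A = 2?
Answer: 8836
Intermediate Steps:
n(y) = 2*y
(90 + n(A))² = (90 + 2*2)² = (90 + 4)² = 94² = 8836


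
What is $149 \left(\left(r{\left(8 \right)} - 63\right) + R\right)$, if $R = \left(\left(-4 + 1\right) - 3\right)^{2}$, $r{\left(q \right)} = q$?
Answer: $-2831$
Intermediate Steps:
$R = 36$ ($R = \left(-3 - 3\right)^{2} = \left(-6\right)^{2} = 36$)
$149 \left(\left(r{\left(8 \right)} - 63\right) + R\right) = 149 \left(\left(8 - 63\right) + 36\right) = 149 \left(-55 + 36\right) = 149 \left(-19\right) = -2831$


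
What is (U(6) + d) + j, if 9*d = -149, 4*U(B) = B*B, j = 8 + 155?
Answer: 1399/9 ≈ 155.44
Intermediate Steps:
j = 163
U(B) = B²/4 (U(B) = (B*B)/4 = B²/4)
d = -149/9 (d = (⅑)*(-149) = -149/9 ≈ -16.556)
(U(6) + d) + j = ((¼)*6² - 149/9) + 163 = ((¼)*36 - 149/9) + 163 = (9 - 149/9) + 163 = -68/9 + 163 = 1399/9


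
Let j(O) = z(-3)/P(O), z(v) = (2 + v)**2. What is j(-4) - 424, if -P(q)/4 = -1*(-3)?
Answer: -5089/12 ≈ -424.08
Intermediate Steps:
P(q) = -12 (P(q) = -(-4)*(-3) = -4*3 = -12)
j(O) = -1/12 (j(O) = (2 - 3)**2/(-12) = (-1)**2*(-1/12) = 1*(-1/12) = -1/12)
j(-4) - 424 = -1/12 - 424 = -5089/12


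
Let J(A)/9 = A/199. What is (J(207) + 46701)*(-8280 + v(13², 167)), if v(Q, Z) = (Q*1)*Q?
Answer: 188519236722/199 ≈ 9.4733e+8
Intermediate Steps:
J(A) = 9*A/199 (J(A) = 9*(A/199) = 9*A/199)
v(Q, Z) = Q² (v(Q, Z) = Q*Q = Q²)
(J(207) + 46701)*(-8280 + v(13², 167)) = ((9/199)*207 + 46701)*(-8280 + (13²)²) = (1863/199 + 46701)*(-8280 + 169²) = 9295362*(-8280 + 28561)/199 = (9295362/199)*20281 = 188519236722/199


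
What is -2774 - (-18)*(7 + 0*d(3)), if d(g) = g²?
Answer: -2648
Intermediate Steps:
-2774 - (-18)*(7 + 0*d(3)) = -2774 - (-18)*(7 + 0*3²) = -2774 - (-18)*(7 + 0*9) = -2774 - (-18)*(7 + 0) = -2774 - (-18)*7 = -2774 - 1*(-126) = -2774 + 126 = -2648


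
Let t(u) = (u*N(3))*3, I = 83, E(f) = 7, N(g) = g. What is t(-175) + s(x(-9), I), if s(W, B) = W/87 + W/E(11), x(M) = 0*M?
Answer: -1575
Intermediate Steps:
x(M) = 0
s(W, B) = 94*W/609 (s(W, B) = W/87 + W/7 = 94*W/609)
t(u) = 9*u (t(u) = (u*3)*3 = (3*u)*3 = 9*u)
t(-175) + s(x(-9), I) = 9*(-175) + (94/609)*0 = -1575 + 0 = -1575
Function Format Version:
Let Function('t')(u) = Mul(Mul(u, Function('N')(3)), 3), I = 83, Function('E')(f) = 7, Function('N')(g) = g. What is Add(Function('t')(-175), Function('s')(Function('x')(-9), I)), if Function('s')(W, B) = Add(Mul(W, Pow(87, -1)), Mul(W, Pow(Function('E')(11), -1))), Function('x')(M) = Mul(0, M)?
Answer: -1575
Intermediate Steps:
Function('x')(M) = 0
Function('s')(W, B) = Mul(Rational(94, 609), W) (Function('s')(W, B) = Add(Mul(W, Pow(87, -1)), Mul(W, Pow(7, -1))) = Add(Mul(W, Rational(1, 87)), Mul(W, Rational(1, 7))) = Add(Mul(Rational(1, 87), W), Mul(Rational(1, 7), W)) = Mul(Rational(94, 609), W))
Function('t')(u) = Mul(9, u) (Function('t')(u) = Mul(Mul(u, 3), 3) = Mul(Mul(3, u), 3) = Mul(9, u))
Add(Function('t')(-175), Function('s')(Function('x')(-9), I)) = Add(Mul(9, -175), Mul(Rational(94, 609), 0)) = Add(-1575, 0) = -1575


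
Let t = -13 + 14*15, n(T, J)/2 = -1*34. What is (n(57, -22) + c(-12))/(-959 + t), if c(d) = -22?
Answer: 15/127 ≈ 0.11811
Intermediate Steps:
n(T, J) = -68 (n(T, J) = 2*(-1*34) = 2*(-34) = -68)
t = 197 (t = -13 + 210 = 197)
(n(57, -22) + c(-12))/(-959 + t) = (-68 - 22)/(-959 + 197) = -90/(-762) = -90*(-1/762) = 15/127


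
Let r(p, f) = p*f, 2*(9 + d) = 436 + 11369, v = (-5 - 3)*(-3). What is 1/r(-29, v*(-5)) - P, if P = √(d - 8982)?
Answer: 1/3480 - I*√12354/2 ≈ 0.00028736 - 55.574*I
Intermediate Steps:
v = 24 (v = -8*(-3) = 24)
d = 11787/2 (d = -9 + (436 + 11369)/2 = -9 + (½)*11805 = -9 + 11805/2 = 11787/2 ≈ 5893.5)
r(p, f) = f*p
P = I*√12354/2 (P = √(11787/2 - 8982) = √(-6177/2) = I*√12354/2 ≈ 55.574*I)
1/r(-29, v*(-5)) - P = 1/((24*(-5))*(-29)) - I*√12354/2 = 1/(-120*(-29)) - I*√12354/2 = 1/3480 - I*√12354/2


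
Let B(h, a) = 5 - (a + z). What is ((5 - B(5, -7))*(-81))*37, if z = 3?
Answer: 11988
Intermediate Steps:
B(h, a) = 2 - a (B(h, a) = 5 - (a + 3) = 5 - (3 + a) = 5 + (-3 - a) = 2 - a)
((5 - B(5, -7))*(-81))*37 = ((5 - (2 - 1*(-7)))*(-81))*37 = ((5 - (2 + 7))*(-81))*37 = ((5 - 1*9)*(-81))*37 = ((5 - 9)*(-81))*37 = -4*(-81)*37 = 324*37 = 11988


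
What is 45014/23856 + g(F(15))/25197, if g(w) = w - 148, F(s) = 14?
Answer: 884993/470344 ≈ 1.8816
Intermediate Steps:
g(w) = -148 + w
45014/23856 + g(F(15))/25197 = 45014/23856 + (-148 + 14)/25197 = 45014*(1/23856) - 134*1/25197 = 317/168 - 134/25197 = 884993/470344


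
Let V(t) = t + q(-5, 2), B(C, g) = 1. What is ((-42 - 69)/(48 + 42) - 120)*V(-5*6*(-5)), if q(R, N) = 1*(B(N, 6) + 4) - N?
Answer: -185487/10 ≈ -18549.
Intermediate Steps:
q(R, N) = 5 - N (q(R, N) = 1*(1 + 4) - N = 1*5 - N = 5 - N)
V(t) = 3 + t (V(t) = t + (5 - 1*2) = t + (5 - 2) = t + 3 = 3 + t)
((-42 - 69)/(48 + 42) - 120)*V(-5*6*(-5)) = ((-42 - 69)/(48 + 42) - 120)*(3 - 5*6*(-5)) = (-111/90 - 120)*(3 - 30*(-5)) = (-111*1/90 - 120)*(3 + 150) = (-37/30 - 120)*153 = -3637/30*153 = -185487/10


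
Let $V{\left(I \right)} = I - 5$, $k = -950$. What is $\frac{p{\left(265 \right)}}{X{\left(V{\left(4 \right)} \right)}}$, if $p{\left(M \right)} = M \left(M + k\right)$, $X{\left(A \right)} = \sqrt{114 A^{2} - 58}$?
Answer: $- \frac{181525 \sqrt{14}}{28} \approx -24257.0$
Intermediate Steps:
$V{\left(I \right)} = -5 + I$
$X{\left(A \right)} = \sqrt{-58 + 114 A^{2}}$
$p{\left(M \right)} = M \left(-950 + M\right)$ ($p{\left(M \right)} = M \left(M - 950\right) = M \left(-950 + M\right)$)
$\frac{p{\left(265 \right)}}{X{\left(V{\left(4 \right)} \right)}} = \frac{265 \left(-950 + 265\right)}{\sqrt{-58 + 114 \left(-5 + 4\right)^{2}}} = \frac{265 \left(-685\right)}{\sqrt{-58 + 114 \left(-1\right)^{2}}} = - \frac{181525}{\sqrt{-58 + 114 \cdot 1}} = - \frac{181525}{\sqrt{-58 + 114}} = - \frac{181525}{\sqrt{56}} = - \frac{181525}{2 \sqrt{14}} = - 181525 \frac{\sqrt{14}}{28} = - \frac{181525 \sqrt{14}}{28}$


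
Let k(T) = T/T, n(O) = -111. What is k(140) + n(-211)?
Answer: -110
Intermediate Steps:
k(T) = 1
k(140) + n(-211) = 1 - 111 = -110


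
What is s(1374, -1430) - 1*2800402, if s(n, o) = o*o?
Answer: -755502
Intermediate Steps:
s(n, o) = o²
s(1374, -1430) - 1*2800402 = (-1430)² - 1*2800402 = 2044900 - 2800402 = -755502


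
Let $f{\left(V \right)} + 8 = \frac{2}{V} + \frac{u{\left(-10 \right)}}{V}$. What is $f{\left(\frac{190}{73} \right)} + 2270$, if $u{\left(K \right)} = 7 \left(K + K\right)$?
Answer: $\frac{209853}{95} \approx 2209.0$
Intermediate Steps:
$u{\left(K \right)} = 14 K$ ($u{\left(K \right)} = 7 \cdot 2 K = 14 K$)
$f{\left(V \right)} = -8 - \frac{138}{V}$ ($f{\left(V \right)} = -8 + \left(\frac{2}{V} + \frac{14 \left(-10\right)}{V}\right) = -8 + \left(\frac{2}{V} - \frac{140}{V}\right) = -8 - \frac{138}{V}$)
$f{\left(\frac{190}{73} \right)} + 2270 = \left(-8 - \frac{138}{190 \cdot \frac{1}{73}}\right) + 2270 = \left(-8 - \frac{138}{\frac{190}{73}}\right) + 2270 = \left(-8 - \frac{5037}{95}\right) + 2270 = - \frac{5797}{95} + 2270 = \frac{209853}{95}$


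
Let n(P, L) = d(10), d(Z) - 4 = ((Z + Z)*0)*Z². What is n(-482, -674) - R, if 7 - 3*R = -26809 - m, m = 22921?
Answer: -16575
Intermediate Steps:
d(Z) = 4 (d(Z) = 4 + ((Z + Z)*0)*Z² = 4 + ((2*Z)*0)*Z² = 4 + 0*Z² = 4 + 0 = 4)
n(P, L) = 4
R = 16579 (R = 7/3 - (-26809 - 1*22921)/3 = 7/3 - (-26809 - 22921)/3 = 7/3 - ⅓*(-49730) = 7/3 + 49730/3 = 16579)
n(-482, -674) - R = 4 - 1*16579 = 4 - 16579 = -16575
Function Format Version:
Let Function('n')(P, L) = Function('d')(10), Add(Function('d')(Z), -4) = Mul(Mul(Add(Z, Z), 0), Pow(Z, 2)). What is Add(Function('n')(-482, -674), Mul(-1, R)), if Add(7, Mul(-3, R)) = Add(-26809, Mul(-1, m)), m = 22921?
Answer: -16575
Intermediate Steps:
Function('d')(Z) = 4 (Function('d')(Z) = Add(4, Mul(Mul(Add(Z, Z), 0), Pow(Z, 2))) = Add(4, Mul(Mul(Mul(2, Z), 0), Pow(Z, 2))) = Add(4, Mul(0, Pow(Z, 2))) = Add(4, 0) = 4)
Function('n')(P, L) = 4
R = 16579 (R = Add(Rational(7, 3), Mul(Rational(-1, 3), Add(-26809, Mul(-1, 22921)))) = Add(Rational(7, 3), Mul(Rational(-1, 3), Add(-26809, -22921))) = Add(Rational(7, 3), Mul(Rational(-1, 3), -49730)) = Add(Rational(7, 3), Rational(49730, 3)) = 16579)
Add(Function('n')(-482, -674), Mul(-1, R)) = Add(4, Mul(-1, 16579)) = Add(4, -16579) = -16575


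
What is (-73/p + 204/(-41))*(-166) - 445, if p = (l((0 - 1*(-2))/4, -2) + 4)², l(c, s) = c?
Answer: 3252491/3321 ≈ 979.37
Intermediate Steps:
p = 81/4 (p = ((0 - 1*(-2))/4 + 4)² = ((0 + 2)*(¼) + 4)² = (2*(¼) + 4)² = (½ + 4)² = (9/2)² = 81/4 ≈ 20.250)
(-73/p + 204/(-41))*(-166) - 445 = (-73/81/4 + 204/(-41))*(-166) - 445 = (-73*4/81 + 204*(-1/41))*(-166) - 445 = (-292/81 - 204/41)*(-166) - 445 = -28496/3321*(-166) - 445 = 4730336/3321 - 445 = 3252491/3321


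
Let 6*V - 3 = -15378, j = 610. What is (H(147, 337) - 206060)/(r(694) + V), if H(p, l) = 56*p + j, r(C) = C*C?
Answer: -394436/958147 ≈ -0.41167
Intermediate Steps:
r(C) = C**2
V = -5125/2 (V = 1/2 + (1/6)*(-15378) = 1/2 - 2563 = -5125/2 ≈ -2562.5)
H(p, l) = 610 + 56*p (H(p, l) = 56*p + 610 = 610 + 56*p)
(H(147, 337) - 206060)/(r(694) + V) = ((610 + 56*147) - 206060)/(694**2 - 5125/2) = ((610 + 8232) - 206060)/(481636 - 5125/2) = (8842 - 206060)/(958147/2) = -197218*2/958147 = -394436/958147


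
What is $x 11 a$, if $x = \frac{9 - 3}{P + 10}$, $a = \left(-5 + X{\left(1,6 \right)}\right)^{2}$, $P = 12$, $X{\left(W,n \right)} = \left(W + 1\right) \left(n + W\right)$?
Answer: $243$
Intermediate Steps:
$X{\left(W,n \right)} = \left(1 + W\right) \left(W + n\right)$
$a = 81$ ($a = \left(-5 + \left(1 + 6 + 1^{2} + 1 \cdot 6\right)\right)^{2} = \left(-5 + \left(1 + 6 + 1 + 6\right)\right)^{2} = \left(-5 + 14\right)^{2} = 9^{2} = 81$)
$x = \frac{3}{11}$ ($x = \frac{9 - 3}{12 + 10} = \frac{6}{22} = 6 \cdot \frac{1}{22} = \frac{3}{11} \approx 0.27273$)
$x 11 a = \frac{3}{11} \cdot 11 \cdot 81 = 3 \cdot 81 = 243$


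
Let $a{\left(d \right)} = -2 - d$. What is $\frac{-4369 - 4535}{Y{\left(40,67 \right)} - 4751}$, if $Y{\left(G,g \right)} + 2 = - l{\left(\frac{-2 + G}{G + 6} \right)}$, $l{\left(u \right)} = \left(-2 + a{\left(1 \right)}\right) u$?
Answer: $\frac{8533}{4551} \approx 1.875$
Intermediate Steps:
$l{\left(u \right)} = - 5 u$ ($l{\left(u \right)} = \left(-2 - 3\right) u = - 5 u$)
$Y{\left(G,g \right)} = -2 + \frac{5 \left(-2 + G\right)}{6 + G}$ ($Y{\left(G,g \right)} = -2 - - 5 \frac{-2 + G}{G + 6} = -2 - - 5 \frac{-2 + G}{6 + G} = -2 - - \frac{5 \left(-2 + G\right)}{6 + G} = -2 + \frac{5 \left(-2 + G\right)}{6 + G}$)
$\frac{-4369 - 4535}{Y{\left(40,67 \right)} - 4751} = \frac{-4369 - 4535}{\frac{-22 + 3 \cdot 40}{6 + 40} - 4751} = - \frac{8904}{\frac{-22 + 120}{46} - 4751} = - \frac{8904}{\frac{1}{46} \cdot 98 - 4751} = - \frac{8904}{\frac{49}{23} - 4751} = - \frac{8904}{- \frac{109224}{23}} = \left(-8904\right) \left(- \frac{23}{109224}\right) = \frac{8533}{4551}$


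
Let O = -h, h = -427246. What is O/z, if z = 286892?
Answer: 213623/143446 ≈ 1.4892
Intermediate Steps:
O = 427246 (O = -1*(-427246) = 427246)
O/z = 427246/286892 = 427246*(1/286892) = 213623/143446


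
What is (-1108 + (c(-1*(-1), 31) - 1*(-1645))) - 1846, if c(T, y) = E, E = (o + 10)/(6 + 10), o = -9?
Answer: -20943/16 ≈ -1308.9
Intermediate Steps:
E = 1/16 (E = (-9 + 10)/(6 + 10) = 1/16 ≈ 0.062500)
c(T, y) = 1/16
(-1108 + (c(-1*(-1), 31) - 1*(-1645))) - 1846 = (-1108 + (1/16 - 1*(-1645))) - 1846 = (-1108 + (1/16 + 1645)) - 1846 = (-1108 + 26321/16) - 1846 = 8593/16 - 1846 = -20943/16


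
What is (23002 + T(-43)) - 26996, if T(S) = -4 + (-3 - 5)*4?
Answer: -4030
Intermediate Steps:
T(S) = -36 (T(S) = -4 - 8*4 = -4 - 32 = -36)
(23002 + T(-43)) - 26996 = (23002 - 36) - 26996 = 22966 - 26996 = -4030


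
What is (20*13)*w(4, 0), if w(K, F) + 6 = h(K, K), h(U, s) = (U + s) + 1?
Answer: 780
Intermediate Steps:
h(U, s) = 1 + U + s
w(K, F) = -5 + 2*K (w(K, F) = -6 + (1 + K + K) = -6 + (1 + 2*K) = -5 + 2*K)
(20*13)*w(4, 0) = (20*13)*(-5 + 2*4) = 260*(-5 + 8) = 260*3 = 780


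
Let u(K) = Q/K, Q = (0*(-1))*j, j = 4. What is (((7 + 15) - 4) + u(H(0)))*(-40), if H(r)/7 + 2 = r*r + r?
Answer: -720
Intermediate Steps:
Q = 0 (Q = (0*(-1))*4 = 0*4 = 0)
H(r) = -14 + 7*r + 7*r² (H(r) = -14 + 7*(r*r + r) = -14 + 7*(r² + r) = -14 + 7*(r + r²) = -14 + (7*r + 7*r²) = -14 + 7*r + 7*r²)
u(K) = 0 (u(K) = 0/K = 0)
(((7 + 15) - 4) + u(H(0)))*(-40) = (((7 + 15) - 4) + 0)*(-40) = ((22 - 4) + 0)*(-40) = (18 + 0)*(-40) = 18*(-40) = -720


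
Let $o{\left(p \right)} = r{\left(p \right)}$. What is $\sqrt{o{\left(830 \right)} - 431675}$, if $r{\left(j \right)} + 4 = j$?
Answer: $i \sqrt{430849} \approx 656.39 i$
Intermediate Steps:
$r{\left(j \right)} = -4 + j$
$o{\left(p \right)} = -4 + p$
$\sqrt{o{\left(830 \right)} - 431675} = \sqrt{\left(-4 + 830\right) - 431675} = \sqrt{826 - 431675} = \sqrt{-430849} = i \sqrt{430849}$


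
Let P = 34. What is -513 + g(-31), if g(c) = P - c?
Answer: -448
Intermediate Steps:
g(c) = 34 - c
-513 + g(-31) = -513 + (34 - 1*(-31)) = -513 + (34 + 31) = -513 + 65 = -448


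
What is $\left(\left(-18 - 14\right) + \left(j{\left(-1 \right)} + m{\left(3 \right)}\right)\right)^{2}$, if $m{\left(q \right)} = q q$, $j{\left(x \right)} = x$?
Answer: $576$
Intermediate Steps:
$m{\left(q \right)} = q^{2}$
$\left(\left(-18 - 14\right) + \left(j{\left(-1 \right)} + m{\left(3 \right)}\right)\right)^{2} = \left(\left(-18 - 14\right) - \left(1 - 3^{2}\right)\right)^{2} = \left(-32 + \left(-1 + 9\right)\right)^{2} = \left(-32 + 8\right)^{2} = \left(-24\right)^{2} = 576$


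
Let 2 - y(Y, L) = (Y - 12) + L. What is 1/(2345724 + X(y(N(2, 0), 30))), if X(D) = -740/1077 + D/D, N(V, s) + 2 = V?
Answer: 1077/2526345085 ≈ 4.2631e-7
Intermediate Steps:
N(V, s) = -2 + V
y(Y, L) = 14 - L - Y (y(Y, L) = 2 - ((Y - 12) + L) = 2 - ((-12 + Y) + L) = 2 - (-12 + L + Y) = 2 + (12 - L - Y) = 14 - L - Y)
X(D) = 337/1077 (X(D) = -740*1/1077 + 1 = -740/1077 + 1 = 337/1077)
1/(2345724 + X(y(N(2, 0), 30))) = 1/(2345724 + 337/1077) = 1/(2526345085/1077) = 1077/2526345085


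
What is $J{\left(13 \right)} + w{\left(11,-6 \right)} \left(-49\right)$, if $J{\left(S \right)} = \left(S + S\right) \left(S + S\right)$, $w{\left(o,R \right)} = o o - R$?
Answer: $-5547$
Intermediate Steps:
$w{\left(o,R \right)} = o^{2} - R$
$J{\left(S \right)} = 4 S^{2}$ ($J{\left(S \right)} = 2 S 2 S = 4 S^{2}$)
$J{\left(13 \right)} + w{\left(11,-6 \right)} \left(-49\right) = 4 \cdot 13^{2} + \left(11^{2} - -6\right) \left(-49\right) = 4 \cdot 169 + \left(121 + 6\right) \left(-49\right) = 676 + 127 \left(-49\right) = 676 - 6223 = -5547$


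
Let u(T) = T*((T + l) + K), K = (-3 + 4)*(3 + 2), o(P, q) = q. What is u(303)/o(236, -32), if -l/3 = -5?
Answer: -97869/32 ≈ -3058.4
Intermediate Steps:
l = 15 (l = -3*(-5) = 15)
K = 5 (K = 1*5 = 5)
u(T) = T*(20 + T) (u(T) = T*((T + 15) + 5) = T*((15 + T) + 5) = T*(20 + T))
u(303)/o(236, -32) = (303*(20 + 303))/(-32) = (303*323)*(-1/32) = 97869*(-1/32) = -97869/32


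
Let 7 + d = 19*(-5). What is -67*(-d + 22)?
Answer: -8308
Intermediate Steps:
d = -102 (d = -7 + 19*(-5) = -7 - 95 = -102)
-67*(-d + 22) = -67*(-1*(-102) + 22) = -67*(102 + 22) = -67*124 = -8308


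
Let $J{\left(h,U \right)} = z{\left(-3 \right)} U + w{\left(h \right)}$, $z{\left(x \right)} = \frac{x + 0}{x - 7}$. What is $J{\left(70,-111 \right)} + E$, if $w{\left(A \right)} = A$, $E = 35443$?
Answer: $\frac{354797}{10} \approx 35480.0$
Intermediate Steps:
$z{\left(x \right)} = \frac{x}{-7 + x}$
$J{\left(h,U \right)} = h + \frac{3 U}{10}$ ($J{\left(h,U \right)} = - \frac{3}{-7 - 3} U + h = - \frac{3}{-10} U + h = \left(-3\right) \left(- \frac{1}{10}\right) U + h = \frac{3 U}{10} + h = h + \frac{3 U}{10}$)
$J{\left(70,-111 \right)} + E = \left(70 + \frac{3}{10} \left(-111\right)\right) + 35443 = \left(70 - \frac{333}{10}\right) + 35443 = \frac{367}{10} + 35443 = \frac{354797}{10}$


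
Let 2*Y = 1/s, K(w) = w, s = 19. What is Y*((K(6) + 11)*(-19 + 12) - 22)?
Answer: -141/38 ≈ -3.7105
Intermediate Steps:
Y = 1/38 (Y = (½)/19 = (½)*(1/19) = 1/38 ≈ 0.026316)
Y*((K(6) + 11)*(-19 + 12) - 22) = ((6 + 11)*(-19 + 12) - 22)/38 = (17*(-7) - 22)/38 = (-119 - 22)/38 = (1/38)*(-141) = -141/38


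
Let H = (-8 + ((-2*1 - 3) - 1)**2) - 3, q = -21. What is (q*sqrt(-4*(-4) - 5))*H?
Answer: -525*sqrt(11) ≈ -1741.2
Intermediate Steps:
H = 25 (H = (-8 + ((-2 - 3) - 1)**2) - 3 = (-8 + (-5 - 1)**2) - 3 = (-8 + (-6)**2) - 3 = (-8 + 36) - 3 = 28 - 3 = 25)
(q*sqrt(-4*(-4) - 5))*H = -21*sqrt(-4*(-4) - 5)*25 = -21*sqrt(16 - 5)*25 = -21*sqrt(11)*25 = -525*sqrt(11)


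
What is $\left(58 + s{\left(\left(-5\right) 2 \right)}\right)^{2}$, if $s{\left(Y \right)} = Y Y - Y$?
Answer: $28224$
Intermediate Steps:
$s{\left(Y \right)} = Y^{2} - Y$
$\left(58 + s{\left(\left(-5\right) 2 \right)}\right)^{2} = \left(58 + \left(-5\right) 2 \left(-1 - 10\right)\right)^{2} = \left(58 - 10 \left(-1 - 10\right)\right)^{2} = \left(58 - -110\right)^{2} = \left(58 + 110\right)^{2} = 168^{2} = 28224$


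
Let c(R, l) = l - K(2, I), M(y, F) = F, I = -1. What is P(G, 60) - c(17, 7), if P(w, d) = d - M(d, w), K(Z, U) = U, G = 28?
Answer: 24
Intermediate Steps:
P(w, d) = d - w
c(R, l) = 1 + l (c(R, l) = l - 1*(-1) = l + 1 = 1 + l)
P(G, 60) - c(17, 7) = (60 - 1*28) - (1 + 7) = (60 - 28) - 1*8 = 32 - 8 = 24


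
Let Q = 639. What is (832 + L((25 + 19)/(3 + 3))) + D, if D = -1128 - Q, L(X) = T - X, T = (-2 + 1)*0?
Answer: -2827/3 ≈ -942.33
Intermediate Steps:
T = 0 (T = -1*0 = 0)
L(X) = -X (L(X) = 0 - X = -X)
D = -1767 (D = -1128 - 1*639 = -1128 - 639 = -1767)
(832 + L((25 + 19)/(3 + 3))) + D = (832 - (25 + 19)/(3 + 3)) - 1767 = (832 - 44/6) - 1767 = (832 - 1*22/3) - 1767 = (832 - 22/3) - 1767 = 2474/3 - 1767 = -2827/3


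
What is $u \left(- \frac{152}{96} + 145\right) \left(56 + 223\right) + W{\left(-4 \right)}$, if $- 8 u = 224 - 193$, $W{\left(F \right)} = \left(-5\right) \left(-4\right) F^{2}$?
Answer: $- \frac{4951403}{32} \approx -1.5473 \cdot 10^{5}$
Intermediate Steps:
$W{\left(F \right)} = 20 F^{2}$
$u = - \frac{31}{8}$ ($u = - \frac{224 - 193}{8} = \left(- \frac{1}{8}\right) 31 = - \frac{31}{8} \approx -3.875$)
$u \left(- \frac{152}{96} + 145\right) \left(56 + 223\right) + W{\left(-4 \right)} = - \frac{31 \left(- \frac{152}{96} + 145\right) \left(56 + 223\right)}{8} + 20 \left(-4\right)^{2} = - \frac{31 \left(\left(-152\right) \frac{1}{96} + 145\right) 279}{8} + 20 \cdot 16 = - \frac{31 \left(- \frac{19}{12} + 145\right) 279}{8} + 320 = - \frac{31 \cdot \frac{1721}{12} \cdot 279}{8} + 320 = \left(- \frac{31}{8}\right) \frac{160053}{4} + 320 = - \frac{4961643}{32} + 320 = - \frac{4951403}{32}$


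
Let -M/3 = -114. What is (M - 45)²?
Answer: 88209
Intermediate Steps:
M = 342 (M = -3*(-114) = 342)
(M - 45)² = (342 - 45)² = 297² = 88209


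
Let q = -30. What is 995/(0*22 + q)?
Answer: -199/6 ≈ -33.167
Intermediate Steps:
995/(0*22 + q) = 995/(0*22 - 30) = 995/(0 - 30) = 995/(-30) = 995*(-1/30) = -199/6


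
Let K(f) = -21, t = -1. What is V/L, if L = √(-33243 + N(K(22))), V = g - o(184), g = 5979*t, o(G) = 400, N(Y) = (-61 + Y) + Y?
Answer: 6379*I*√33346/33346 ≈ 34.933*I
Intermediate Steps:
N(Y) = -61 + 2*Y
g = -5979 (g = 5979*(-1) = -5979)
V = -6379 (V = -5979 - 1*400 = -5979 - 400 = -6379)
L = I*√33346 (L = √(-33243 + (-61 + 2*(-21))) = √(-33243 + (-61 - 42)) = √(-33243 - 103) = √(-33346) = I*√33346 ≈ 182.61*I)
V/L = -6379*(-I*√33346/33346) = -(-6379)*I*√33346/33346 = 6379*I*√33346/33346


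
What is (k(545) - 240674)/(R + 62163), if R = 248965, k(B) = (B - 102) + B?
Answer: -119843/155564 ≈ -0.77038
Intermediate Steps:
k(B) = -102 + 2*B (k(B) = (-102 + B) + B = -102 + 2*B)
(k(545) - 240674)/(R + 62163) = ((-102 + 2*545) - 240674)/(248965 + 62163) = ((-102 + 1090) - 240674)/311128 = (988 - 240674)*(1/311128) = -239686*1/311128 = -119843/155564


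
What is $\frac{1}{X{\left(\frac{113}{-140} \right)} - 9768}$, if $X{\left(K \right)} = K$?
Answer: $- \frac{140}{1367633} \approx -0.00010237$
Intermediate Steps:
$\frac{1}{X{\left(\frac{113}{-140} \right)} - 9768} = \frac{1}{\frac{113}{-140} - 9768} = \frac{1}{113 \left(- \frac{1}{140}\right) - 9768} = \frac{1}{- \frac{113}{140} - 9768} = \frac{1}{- \frac{1367633}{140}} = - \frac{140}{1367633}$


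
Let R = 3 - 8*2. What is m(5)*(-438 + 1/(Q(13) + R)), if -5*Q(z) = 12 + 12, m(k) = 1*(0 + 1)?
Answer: -38987/89 ≈ -438.06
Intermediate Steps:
R = -13 (R = 3 - 16 = -13)
m(k) = 1 (m(k) = 1*1 = 1)
Q(z) = -24/5 (Q(z) = -(12 + 12)/5 = -⅕*24 = -24/5)
m(5)*(-438 + 1/(Q(13) + R)) = 1*(-438 + 1/(-24/5 - 13)) = 1*(-438 + 1/(-89/5)) = 1*(-438 - 5/89) = 1*(-38987/89) = -38987/89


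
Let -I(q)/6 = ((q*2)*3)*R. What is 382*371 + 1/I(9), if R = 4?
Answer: 183671711/1296 ≈ 1.4172e+5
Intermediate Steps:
I(q) = -144*q (I(q) = -6*(q*2)*3*4 = -6*(2*q)*3*4 = -6*6*q*4 = -144*q)
382*371 + 1/I(9) = 382*371 + 1/(-144*9) = 141722 + 1/(-1296) = 141722 - 1/1296 = 183671711/1296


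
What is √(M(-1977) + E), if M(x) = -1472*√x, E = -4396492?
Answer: 2*√(-1099123 - 368*I*√1977) ≈ 15.607 - 2096.8*I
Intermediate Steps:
√(M(-1977) + E) = √(-1472*I*√1977 - 4396492) = √(-4396492 - 1472*I*√1977)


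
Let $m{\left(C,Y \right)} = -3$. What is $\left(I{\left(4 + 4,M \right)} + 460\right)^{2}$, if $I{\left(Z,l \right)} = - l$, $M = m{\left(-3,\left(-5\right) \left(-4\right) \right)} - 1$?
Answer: $215296$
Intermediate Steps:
$M = -4$ ($M = -3 - 1 = -4$)
$\left(I{\left(4 + 4,M \right)} + 460\right)^{2} = \left(\left(-1\right) \left(-4\right) + 460\right)^{2} = \left(4 + 460\right)^{2} = 464^{2} = 215296$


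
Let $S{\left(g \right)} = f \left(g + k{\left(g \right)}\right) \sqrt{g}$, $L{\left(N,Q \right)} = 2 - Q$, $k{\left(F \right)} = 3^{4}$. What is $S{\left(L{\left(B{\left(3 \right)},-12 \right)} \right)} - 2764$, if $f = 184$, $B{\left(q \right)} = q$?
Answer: $-2764 + 17480 \sqrt{14} \approx 62640.0$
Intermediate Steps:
$k{\left(F \right)} = 81$
$S{\left(g \right)} = \sqrt{g} \left(14904 + 184 g\right)$ ($S{\left(g \right)} = 184 \left(g + 81\right) \sqrt{g} = 184 \left(81 + g\right) \sqrt{g} = \left(14904 + 184 g\right) \sqrt{g} = \sqrt{g} \left(14904 + 184 g\right)$)
$S{\left(L{\left(B{\left(3 \right)},-12 \right)} \right)} - 2764 = 184 \sqrt{2 - -12} \left(81 + \left(2 - -12\right)\right) - 2764 = 184 \sqrt{2 + 12} \left(81 + \left(2 + 12\right)\right) - 2764 = 184 \sqrt{14} \left(81 + 14\right) - 2764 = 184 \sqrt{14} \cdot 95 - 2764 = 17480 \sqrt{14} - 2764 = -2764 + 17480 \sqrt{14}$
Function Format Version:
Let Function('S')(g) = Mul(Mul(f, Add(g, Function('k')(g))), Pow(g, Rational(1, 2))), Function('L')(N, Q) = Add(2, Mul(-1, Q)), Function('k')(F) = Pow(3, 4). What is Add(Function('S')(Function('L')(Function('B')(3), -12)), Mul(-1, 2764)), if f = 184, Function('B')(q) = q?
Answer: Add(-2764, Mul(17480, Pow(14, Rational(1, 2)))) ≈ 62640.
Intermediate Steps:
Function('k')(F) = 81
Function('S')(g) = Mul(Pow(g, Rational(1, 2)), Add(14904, Mul(184, g))) (Function('S')(g) = Mul(Mul(184, Add(g, 81)), Pow(g, Rational(1, 2))) = Mul(Mul(184, Add(81, g)), Pow(g, Rational(1, 2))) = Mul(Add(14904, Mul(184, g)), Pow(g, Rational(1, 2))) = Mul(Pow(g, Rational(1, 2)), Add(14904, Mul(184, g))))
Add(Function('S')(Function('L')(Function('B')(3), -12)), Mul(-1, 2764)) = Add(Mul(184, Pow(Add(2, Mul(-1, -12)), Rational(1, 2)), Add(81, Add(2, Mul(-1, -12)))), Mul(-1, 2764)) = Add(Mul(184, Pow(Add(2, 12), Rational(1, 2)), Add(81, Add(2, 12))), -2764) = Add(Mul(184, Pow(14, Rational(1, 2)), Add(81, 14)), -2764) = Add(Mul(184, Pow(14, Rational(1, 2)), 95), -2764) = Add(Mul(17480, Pow(14, Rational(1, 2))), -2764) = Add(-2764, Mul(17480, Pow(14, Rational(1, 2))))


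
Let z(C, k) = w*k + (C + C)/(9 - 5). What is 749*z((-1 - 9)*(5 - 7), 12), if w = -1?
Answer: -1498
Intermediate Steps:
z(C, k) = C/2 - k (z(C, k) = -k + (C + C)/(9 - 5) = -k + (2*C)/4 = -k + (2*C)*(1/4) = -k + C/2 = C/2 - k)
749*z((-1 - 9)*(5 - 7), 12) = 749*(((-1 - 9)*(5 - 7))/2 - 1*12) = 749*((-10*(-2))/2 - 12) = 749*((1/2)*20 - 12) = 749*(10 - 12) = 749*(-2) = -1498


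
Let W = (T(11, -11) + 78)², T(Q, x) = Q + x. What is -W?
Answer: -6084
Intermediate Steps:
W = 6084 (W = ((11 - 11) + 78)² = (0 + 78)² = 78² = 6084)
-W = -1*6084 = -6084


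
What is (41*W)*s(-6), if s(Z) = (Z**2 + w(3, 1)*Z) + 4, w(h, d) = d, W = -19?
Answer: -26486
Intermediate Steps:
s(Z) = 4 + Z + Z**2 (s(Z) = (Z**2 + 1*Z) + 4 = (Z**2 + Z) + 4 = (Z + Z**2) + 4 = 4 + Z + Z**2)
(41*W)*s(-6) = (41*(-19))*(4 - 6 + (-6)**2) = -779*(4 - 6 + 36) = -779*34 = -26486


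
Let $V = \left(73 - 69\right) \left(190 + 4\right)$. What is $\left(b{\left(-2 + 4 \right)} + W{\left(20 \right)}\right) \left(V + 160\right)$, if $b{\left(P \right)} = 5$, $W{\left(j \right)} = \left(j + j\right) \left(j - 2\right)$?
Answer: $678600$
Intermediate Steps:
$W{\left(j \right)} = 2 j \left(-2 + j\right)$
$V = 776$ ($V = 4 \cdot 194 = 776$)
$\left(b{\left(-2 + 4 \right)} + W{\left(20 \right)}\right) \left(V + 160\right) = \left(5 + 2 \cdot 20 \left(-2 + 20\right)\right) \left(776 + 160\right) = \left(5 + 2 \cdot 20 \cdot 18\right) 936 = \left(5 + 720\right) 936 = 725 \cdot 936 = 678600$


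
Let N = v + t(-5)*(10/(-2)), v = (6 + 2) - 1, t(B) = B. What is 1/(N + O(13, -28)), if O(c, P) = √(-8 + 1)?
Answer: 32/1031 - I*√7/1031 ≈ 0.031038 - 0.0025662*I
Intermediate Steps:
v = 7 (v = 8 - 1 = 7)
O(c, P) = I*√7 (O(c, P) = √(-7) = I*√7)
N = 32 (N = 7 - 50/(-2) = 7 - 50*(-1)/2 = 7 - 5*(-5) = 7 + 25 = 32)
1/(N + O(13, -28)) = 1/(32 + I*√7)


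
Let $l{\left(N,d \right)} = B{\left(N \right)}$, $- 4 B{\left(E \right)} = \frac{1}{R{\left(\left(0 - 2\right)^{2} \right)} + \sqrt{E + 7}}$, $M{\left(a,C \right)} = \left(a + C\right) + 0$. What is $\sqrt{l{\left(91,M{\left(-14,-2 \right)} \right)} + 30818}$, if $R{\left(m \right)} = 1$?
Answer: $\frac{\sqrt{123271 + 862904 \sqrt{2}}}{2 \sqrt{1 + 7 \sqrt{2}}} \approx 175.55$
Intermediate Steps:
$M{\left(a,C \right)} = C + a$ ($M{\left(a,C \right)} = \left(C + a\right) + 0 = C + a$)
$B{\left(E \right)} = - \frac{1}{4 \left(1 + \sqrt{7 + E}\right)}$ ($B{\left(E \right)} = - \frac{1}{4 \left(1 + \sqrt{E + 7}\right)} = - \frac{1}{4 \left(1 + \sqrt{7 + E}\right)}$)
$l{\left(N,d \right)} = - \frac{1}{4 + 4 \sqrt{7 + N}}$
$\sqrt{l{\left(91,M{\left(-14,-2 \right)} \right)} + 30818} = \sqrt{- \frac{1}{4 + 4 \sqrt{7 + 91}} + 30818} = \sqrt{- \frac{1}{4 + 4 \sqrt{98}} + 30818} = \sqrt{- \frac{1}{4 + 4 \cdot 7 \sqrt{2}} + 30818} = \sqrt{- \frac{1}{4 + 28 \sqrt{2}} + 30818} = \sqrt{30818 - \frac{1}{4 + 28 \sqrt{2}}}$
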